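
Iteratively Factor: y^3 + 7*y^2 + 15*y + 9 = (y + 3)*(y^2 + 4*y + 3) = (y + 3)^2*(y + 1)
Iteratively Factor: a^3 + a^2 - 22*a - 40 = (a + 4)*(a^2 - 3*a - 10) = (a + 2)*(a + 4)*(a - 5)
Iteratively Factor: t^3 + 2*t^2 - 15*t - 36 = (t + 3)*(t^2 - t - 12) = (t - 4)*(t + 3)*(t + 3)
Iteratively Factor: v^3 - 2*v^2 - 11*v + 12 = (v - 4)*(v^2 + 2*v - 3) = (v - 4)*(v + 3)*(v - 1)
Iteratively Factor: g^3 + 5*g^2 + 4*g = (g)*(g^2 + 5*g + 4) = g*(g + 4)*(g + 1)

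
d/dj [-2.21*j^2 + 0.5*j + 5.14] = 0.5 - 4.42*j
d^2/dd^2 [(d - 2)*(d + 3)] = 2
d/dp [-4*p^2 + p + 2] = 1 - 8*p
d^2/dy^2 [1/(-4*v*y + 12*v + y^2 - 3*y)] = 2*(-4*v*y + 12*v + y^2 - 3*y - (4*v - 2*y + 3)^2)/(4*v*y - 12*v - y^2 + 3*y)^3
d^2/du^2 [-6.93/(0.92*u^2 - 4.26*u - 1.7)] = (-11.731104*u^2 + 54.320112*u + 6.93*(1.84*u - 4.26)*(3.68*u - 8.52) + 21.67704)/(-0.92*u^2 + 4.26*u + 1.7)^3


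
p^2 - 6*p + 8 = (p - 4)*(p - 2)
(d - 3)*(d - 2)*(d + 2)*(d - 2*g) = d^4 - 2*d^3*g - 3*d^3 + 6*d^2*g - 4*d^2 + 8*d*g + 12*d - 24*g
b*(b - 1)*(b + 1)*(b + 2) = b^4 + 2*b^3 - b^2 - 2*b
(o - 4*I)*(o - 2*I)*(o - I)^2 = o^4 - 8*I*o^3 - 21*o^2 + 22*I*o + 8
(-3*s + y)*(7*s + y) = -21*s^2 + 4*s*y + y^2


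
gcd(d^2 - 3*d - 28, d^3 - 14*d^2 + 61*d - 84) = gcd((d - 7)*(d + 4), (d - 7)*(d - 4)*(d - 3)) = d - 7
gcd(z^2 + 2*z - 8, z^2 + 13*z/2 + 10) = z + 4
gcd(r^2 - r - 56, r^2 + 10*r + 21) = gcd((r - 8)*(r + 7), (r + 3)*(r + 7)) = r + 7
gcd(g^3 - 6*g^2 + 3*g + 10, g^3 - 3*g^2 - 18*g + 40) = g^2 - 7*g + 10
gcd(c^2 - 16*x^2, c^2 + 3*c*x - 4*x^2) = c + 4*x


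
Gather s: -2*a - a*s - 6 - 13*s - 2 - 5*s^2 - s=-2*a - 5*s^2 + s*(-a - 14) - 8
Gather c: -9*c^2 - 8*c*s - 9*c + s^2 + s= -9*c^2 + c*(-8*s - 9) + s^2 + s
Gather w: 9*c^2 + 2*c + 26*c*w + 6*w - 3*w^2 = 9*c^2 + 2*c - 3*w^2 + w*(26*c + 6)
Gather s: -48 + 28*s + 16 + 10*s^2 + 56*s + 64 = 10*s^2 + 84*s + 32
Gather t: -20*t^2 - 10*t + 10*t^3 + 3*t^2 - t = 10*t^3 - 17*t^2 - 11*t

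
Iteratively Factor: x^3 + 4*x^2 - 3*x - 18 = (x + 3)*(x^2 + x - 6) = (x - 2)*(x + 3)*(x + 3)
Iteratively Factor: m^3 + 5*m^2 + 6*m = (m + 3)*(m^2 + 2*m) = (m + 2)*(m + 3)*(m)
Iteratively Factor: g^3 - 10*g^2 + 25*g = (g - 5)*(g^2 - 5*g) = (g - 5)^2*(g)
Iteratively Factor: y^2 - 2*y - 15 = (y - 5)*(y + 3)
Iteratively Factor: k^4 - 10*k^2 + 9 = (k - 3)*(k^3 + 3*k^2 - k - 3) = (k - 3)*(k - 1)*(k^2 + 4*k + 3) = (k - 3)*(k - 1)*(k + 3)*(k + 1)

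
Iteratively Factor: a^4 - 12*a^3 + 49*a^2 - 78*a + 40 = (a - 5)*(a^3 - 7*a^2 + 14*a - 8) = (a - 5)*(a - 1)*(a^2 - 6*a + 8) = (a - 5)*(a - 4)*(a - 1)*(a - 2)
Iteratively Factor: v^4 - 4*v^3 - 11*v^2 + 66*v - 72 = (v - 3)*(v^3 - v^2 - 14*v + 24) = (v - 3)*(v + 4)*(v^2 - 5*v + 6) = (v - 3)*(v - 2)*(v + 4)*(v - 3)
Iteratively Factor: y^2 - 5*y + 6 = (y - 2)*(y - 3)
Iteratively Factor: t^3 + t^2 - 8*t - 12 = (t + 2)*(t^2 - t - 6) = (t + 2)^2*(t - 3)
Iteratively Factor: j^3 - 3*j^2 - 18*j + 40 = (j - 5)*(j^2 + 2*j - 8) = (j - 5)*(j - 2)*(j + 4)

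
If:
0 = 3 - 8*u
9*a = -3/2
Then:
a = -1/6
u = 3/8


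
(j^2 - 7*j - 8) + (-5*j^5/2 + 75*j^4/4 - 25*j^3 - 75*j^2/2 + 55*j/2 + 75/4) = -5*j^5/2 + 75*j^4/4 - 25*j^3 - 73*j^2/2 + 41*j/2 + 43/4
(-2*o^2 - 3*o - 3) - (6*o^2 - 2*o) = -8*o^2 - o - 3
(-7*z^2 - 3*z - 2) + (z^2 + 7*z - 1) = -6*z^2 + 4*z - 3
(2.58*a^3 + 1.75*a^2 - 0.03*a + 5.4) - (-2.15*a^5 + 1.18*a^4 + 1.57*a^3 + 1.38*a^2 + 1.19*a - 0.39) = 2.15*a^5 - 1.18*a^4 + 1.01*a^3 + 0.37*a^2 - 1.22*a + 5.79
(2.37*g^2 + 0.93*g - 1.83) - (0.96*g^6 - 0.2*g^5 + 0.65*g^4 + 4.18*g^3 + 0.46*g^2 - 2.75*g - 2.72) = -0.96*g^6 + 0.2*g^5 - 0.65*g^4 - 4.18*g^3 + 1.91*g^2 + 3.68*g + 0.89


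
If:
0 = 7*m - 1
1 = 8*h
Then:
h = 1/8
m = 1/7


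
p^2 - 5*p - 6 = (p - 6)*(p + 1)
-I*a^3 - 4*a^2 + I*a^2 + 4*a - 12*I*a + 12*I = (a - 6*I)*(a + 2*I)*(-I*a + I)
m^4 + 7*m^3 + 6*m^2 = m^2*(m + 1)*(m + 6)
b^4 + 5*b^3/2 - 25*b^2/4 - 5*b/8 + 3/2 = (b - 3/2)*(b - 1/2)*(b + 1/2)*(b + 4)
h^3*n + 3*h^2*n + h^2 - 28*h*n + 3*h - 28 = (h - 4)*(h + 7)*(h*n + 1)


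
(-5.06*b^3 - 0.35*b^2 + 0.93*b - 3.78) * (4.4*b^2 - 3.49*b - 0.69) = -22.264*b^5 + 16.1194*b^4 + 8.8049*b^3 - 19.6362*b^2 + 12.5505*b + 2.6082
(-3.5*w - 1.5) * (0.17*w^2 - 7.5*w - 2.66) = -0.595*w^3 + 25.995*w^2 + 20.56*w + 3.99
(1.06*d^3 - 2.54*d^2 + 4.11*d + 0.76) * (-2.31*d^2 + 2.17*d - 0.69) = -2.4486*d^5 + 8.1676*d^4 - 15.7373*d^3 + 8.9157*d^2 - 1.1867*d - 0.5244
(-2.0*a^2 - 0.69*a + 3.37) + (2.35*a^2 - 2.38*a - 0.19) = 0.35*a^2 - 3.07*a + 3.18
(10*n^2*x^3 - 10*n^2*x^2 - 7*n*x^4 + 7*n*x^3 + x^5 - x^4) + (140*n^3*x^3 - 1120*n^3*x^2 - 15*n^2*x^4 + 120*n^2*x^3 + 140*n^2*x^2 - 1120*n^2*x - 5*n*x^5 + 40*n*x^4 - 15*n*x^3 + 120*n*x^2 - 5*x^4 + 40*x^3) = 140*n^3*x^3 - 1120*n^3*x^2 - 15*n^2*x^4 + 130*n^2*x^3 + 130*n^2*x^2 - 1120*n^2*x - 5*n*x^5 + 33*n*x^4 - 8*n*x^3 + 120*n*x^2 + x^5 - 6*x^4 + 40*x^3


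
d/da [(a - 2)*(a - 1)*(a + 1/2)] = 3*a^2 - 5*a + 1/2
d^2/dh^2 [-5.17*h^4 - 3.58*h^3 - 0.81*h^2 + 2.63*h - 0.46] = -62.04*h^2 - 21.48*h - 1.62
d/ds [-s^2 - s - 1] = -2*s - 1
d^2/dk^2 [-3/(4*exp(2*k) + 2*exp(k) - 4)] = 3*(-2*(4*exp(k) + 1)^2*exp(k) + (8*exp(k) + 1)*(2*exp(2*k) + exp(k) - 2))*exp(k)/(2*(2*exp(2*k) + exp(k) - 2)^3)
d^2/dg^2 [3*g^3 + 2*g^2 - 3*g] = 18*g + 4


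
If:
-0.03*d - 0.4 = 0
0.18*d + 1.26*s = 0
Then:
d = -13.33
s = 1.90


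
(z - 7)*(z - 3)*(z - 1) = z^3 - 11*z^2 + 31*z - 21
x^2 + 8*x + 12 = (x + 2)*(x + 6)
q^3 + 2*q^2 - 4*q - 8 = (q - 2)*(q + 2)^2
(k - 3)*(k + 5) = k^2 + 2*k - 15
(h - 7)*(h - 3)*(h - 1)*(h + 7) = h^4 - 4*h^3 - 46*h^2 + 196*h - 147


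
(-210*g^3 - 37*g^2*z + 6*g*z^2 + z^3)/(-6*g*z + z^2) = 35*g^2/z + 12*g + z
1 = 1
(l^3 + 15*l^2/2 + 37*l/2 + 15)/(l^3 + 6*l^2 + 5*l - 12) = (l^2 + 9*l/2 + 5)/(l^2 + 3*l - 4)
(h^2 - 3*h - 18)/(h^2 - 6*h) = (h + 3)/h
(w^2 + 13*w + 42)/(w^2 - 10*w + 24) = (w^2 + 13*w + 42)/(w^2 - 10*w + 24)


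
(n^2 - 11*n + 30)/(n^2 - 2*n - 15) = (n - 6)/(n + 3)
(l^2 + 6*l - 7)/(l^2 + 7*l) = (l - 1)/l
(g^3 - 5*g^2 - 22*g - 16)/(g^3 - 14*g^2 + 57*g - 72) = (g^2 + 3*g + 2)/(g^2 - 6*g + 9)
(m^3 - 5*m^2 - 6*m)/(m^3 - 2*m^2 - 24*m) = (m + 1)/(m + 4)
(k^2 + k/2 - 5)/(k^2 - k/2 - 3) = (2*k + 5)/(2*k + 3)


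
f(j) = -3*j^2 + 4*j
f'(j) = 4 - 6*j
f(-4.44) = -76.90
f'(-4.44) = 30.64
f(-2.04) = -20.64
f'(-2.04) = 16.24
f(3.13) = -16.87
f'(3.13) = -14.78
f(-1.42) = -11.73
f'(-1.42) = 12.52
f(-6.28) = -143.44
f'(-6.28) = 41.68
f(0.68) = 1.33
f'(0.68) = -0.08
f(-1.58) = -13.81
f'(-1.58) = 13.48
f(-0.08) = -0.34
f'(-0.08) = 4.48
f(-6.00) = -132.00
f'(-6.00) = 40.00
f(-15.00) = -735.00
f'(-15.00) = 94.00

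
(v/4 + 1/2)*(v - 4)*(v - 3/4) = v^3/4 - 11*v^2/16 - 13*v/8 + 3/2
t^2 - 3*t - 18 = (t - 6)*(t + 3)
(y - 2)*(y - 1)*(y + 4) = y^3 + y^2 - 10*y + 8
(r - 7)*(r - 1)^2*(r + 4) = r^4 - 5*r^3 - 21*r^2 + 53*r - 28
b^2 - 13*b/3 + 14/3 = (b - 7/3)*(b - 2)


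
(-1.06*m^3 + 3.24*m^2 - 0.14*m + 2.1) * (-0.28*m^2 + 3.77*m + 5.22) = 0.2968*m^5 - 4.9034*m^4 + 6.7208*m^3 + 15.797*m^2 + 7.1862*m + 10.962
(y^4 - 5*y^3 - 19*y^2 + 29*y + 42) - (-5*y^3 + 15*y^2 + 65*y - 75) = y^4 - 34*y^2 - 36*y + 117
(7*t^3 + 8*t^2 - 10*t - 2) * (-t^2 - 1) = -7*t^5 - 8*t^4 + 3*t^3 - 6*t^2 + 10*t + 2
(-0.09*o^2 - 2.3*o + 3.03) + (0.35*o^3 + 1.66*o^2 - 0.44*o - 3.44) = 0.35*o^3 + 1.57*o^2 - 2.74*o - 0.41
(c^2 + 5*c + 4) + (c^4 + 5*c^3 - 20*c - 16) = c^4 + 5*c^3 + c^2 - 15*c - 12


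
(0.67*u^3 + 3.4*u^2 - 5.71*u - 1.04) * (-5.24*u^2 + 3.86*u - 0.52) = -3.5108*u^5 - 15.2298*u^4 + 42.696*u^3 - 18.359*u^2 - 1.0452*u + 0.5408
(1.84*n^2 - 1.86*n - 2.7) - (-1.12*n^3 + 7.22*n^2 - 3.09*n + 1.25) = 1.12*n^3 - 5.38*n^2 + 1.23*n - 3.95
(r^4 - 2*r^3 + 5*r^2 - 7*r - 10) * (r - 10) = r^5 - 12*r^4 + 25*r^3 - 57*r^2 + 60*r + 100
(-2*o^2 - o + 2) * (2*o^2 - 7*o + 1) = -4*o^4 + 12*o^3 + 9*o^2 - 15*o + 2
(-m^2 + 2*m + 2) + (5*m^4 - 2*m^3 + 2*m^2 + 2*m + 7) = 5*m^4 - 2*m^3 + m^2 + 4*m + 9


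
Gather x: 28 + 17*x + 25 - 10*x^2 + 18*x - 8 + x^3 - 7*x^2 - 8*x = x^3 - 17*x^2 + 27*x + 45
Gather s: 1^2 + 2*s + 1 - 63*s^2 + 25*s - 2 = -63*s^2 + 27*s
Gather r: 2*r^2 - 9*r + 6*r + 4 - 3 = 2*r^2 - 3*r + 1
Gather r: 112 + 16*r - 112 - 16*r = 0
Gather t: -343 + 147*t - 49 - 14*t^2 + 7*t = -14*t^2 + 154*t - 392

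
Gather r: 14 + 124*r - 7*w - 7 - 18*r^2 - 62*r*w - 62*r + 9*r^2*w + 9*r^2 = r^2*(9*w - 9) + r*(62 - 62*w) - 7*w + 7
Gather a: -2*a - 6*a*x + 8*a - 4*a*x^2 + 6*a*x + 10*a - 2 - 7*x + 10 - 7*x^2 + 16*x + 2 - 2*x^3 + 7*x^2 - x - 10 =a*(16 - 4*x^2) - 2*x^3 + 8*x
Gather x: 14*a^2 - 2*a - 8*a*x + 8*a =14*a^2 - 8*a*x + 6*a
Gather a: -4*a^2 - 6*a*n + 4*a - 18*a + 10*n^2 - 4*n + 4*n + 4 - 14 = -4*a^2 + a*(-6*n - 14) + 10*n^2 - 10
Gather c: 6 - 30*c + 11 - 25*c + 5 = 22 - 55*c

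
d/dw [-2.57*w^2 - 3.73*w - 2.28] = -5.14*w - 3.73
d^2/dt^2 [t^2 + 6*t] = 2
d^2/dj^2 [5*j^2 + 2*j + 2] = 10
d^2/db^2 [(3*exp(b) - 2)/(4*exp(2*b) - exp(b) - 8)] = (48*exp(4*b) - 116*exp(3*b) + 600*exp(2*b) - 282*exp(b) + 208)*exp(b)/(64*exp(6*b) - 48*exp(5*b) - 372*exp(4*b) + 191*exp(3*b) + 744*exp(2*b) - 192*exp(b) - 512)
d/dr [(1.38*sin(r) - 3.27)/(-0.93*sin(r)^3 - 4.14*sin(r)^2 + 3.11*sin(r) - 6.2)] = (2.5668*sin(r)^3 - 3.4101*sin(r)^2 - 27.0756*sin(r) + 1.6137)*cos(r)/(0.8649*sin(r)^6 + 7.7004*sin(r)^5 + 11.355*sin(r)^4 - 14.2188*sin(r)^3 + 61.0081*sin(r)^2 - 38.564*sin(r) + 38.44)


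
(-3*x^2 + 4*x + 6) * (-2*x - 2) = 6*x^3 - 2*x^2 - 20*x - 12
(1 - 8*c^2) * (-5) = 40*c^2 - 5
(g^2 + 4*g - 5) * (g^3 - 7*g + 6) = g^5 + 4*g^4 - 12*g^3 - 22*g^2 + 59*g - 30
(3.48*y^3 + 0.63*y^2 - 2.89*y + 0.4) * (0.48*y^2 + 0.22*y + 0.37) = 1.6704*y^5 + 1.068*y^4 + 0.0390000000000001*y^3 - 0.2107*y^2 - 0.9813*y + 0.148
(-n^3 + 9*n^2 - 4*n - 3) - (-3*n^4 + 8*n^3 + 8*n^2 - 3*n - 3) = 3*n^4 - 9*n^3 + n^2 - n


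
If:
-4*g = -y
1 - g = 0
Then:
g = 1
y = 4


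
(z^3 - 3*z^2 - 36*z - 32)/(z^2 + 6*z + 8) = (z^2 - 7*z - 8)/(z + 2)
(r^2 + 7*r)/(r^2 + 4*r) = (r + 7)/(r + 4)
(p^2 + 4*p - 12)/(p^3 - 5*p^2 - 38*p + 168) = (p - 2)/(p^2 - 11*p + 28)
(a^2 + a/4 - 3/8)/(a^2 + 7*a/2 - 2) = (a + 3/4)/(a + 4)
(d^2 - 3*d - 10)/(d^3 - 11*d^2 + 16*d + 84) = (d - 5)/(d^2 - 13*d + 42)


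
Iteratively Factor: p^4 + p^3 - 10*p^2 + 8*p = (p - 2)*(p^3 + 3*p^2 - 4*p) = (p - 2)*(p + 4)*(p^2 - p) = (p - 2)*(p - 1)*(p + 4)*(p)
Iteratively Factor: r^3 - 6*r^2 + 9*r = (r)*(r^2 - 6*r + 9) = r*(r - 3)*(r - 3)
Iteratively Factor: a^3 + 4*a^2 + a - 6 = (a + 2)*(a^2 + 2*a - 3) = (a + 2)*(a + 3)*(a - 1)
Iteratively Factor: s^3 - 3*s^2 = (s)*(s^2 - 3*s) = s*(s - 3)*(s)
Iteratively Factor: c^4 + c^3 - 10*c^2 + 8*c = (c)*(c^3 + c^2 - 10*c + 8) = c*(c + 4)*(c^2 - 3*c + 2) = c*(c - 2)*(c + 4)*(c - 1)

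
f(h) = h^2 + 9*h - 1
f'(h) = 2*h + 9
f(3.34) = 40.22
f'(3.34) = 15.68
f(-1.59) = -12.78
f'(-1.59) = 5.82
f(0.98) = 8.78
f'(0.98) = 10.96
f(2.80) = 32.04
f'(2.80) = 14.60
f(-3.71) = -20.63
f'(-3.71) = 1.58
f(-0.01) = -1.09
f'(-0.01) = 8.98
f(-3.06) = -19.18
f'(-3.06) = 2.88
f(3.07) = 36.05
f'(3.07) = 15.14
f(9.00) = 161.00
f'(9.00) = 27.00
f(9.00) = 161.00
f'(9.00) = 27.00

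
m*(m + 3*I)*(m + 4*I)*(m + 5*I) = m^4 + 12*I*m^3 - 47*m^2 - 60*I*m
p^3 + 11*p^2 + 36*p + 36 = (p + 2)*(p + 3)*(p + 6)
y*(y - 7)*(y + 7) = y^3 - 49*y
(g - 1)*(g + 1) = g^2 - 1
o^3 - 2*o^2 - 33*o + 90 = (o - 5)*(o - 3)*(o + 6)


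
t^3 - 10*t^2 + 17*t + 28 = (t - 7)*(t - 4)*(t + 1)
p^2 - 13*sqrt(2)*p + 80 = (p - 8*sqrt(2))*(p - 5*sqrt(2))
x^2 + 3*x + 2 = (x + 1)*(x + 2)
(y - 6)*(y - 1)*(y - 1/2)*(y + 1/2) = y^4 - 7*y^3 + 23*y^2/4 + 7*y/4 - 3/2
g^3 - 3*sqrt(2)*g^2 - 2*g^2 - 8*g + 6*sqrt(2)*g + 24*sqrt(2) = (g - 4)*(g + 2)*(g - 3*sqrt(2))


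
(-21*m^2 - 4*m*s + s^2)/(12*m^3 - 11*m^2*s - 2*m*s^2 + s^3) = (-7*m + s)/(4*m^2 - 5*m*s + s^2)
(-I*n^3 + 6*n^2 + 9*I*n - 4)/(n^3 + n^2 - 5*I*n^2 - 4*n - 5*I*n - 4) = (-I*n^3 + 6*n^2 + 9*I*n - 4)/(n^3 + n^2*(1 - 5*I) - n*(4 + 5*I) - 4)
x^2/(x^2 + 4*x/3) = 3*x/(3*x + 4)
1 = 1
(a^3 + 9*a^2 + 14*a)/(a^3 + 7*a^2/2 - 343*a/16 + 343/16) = 16*a*(a + 2)/(16*a^2 - 56*a + 49)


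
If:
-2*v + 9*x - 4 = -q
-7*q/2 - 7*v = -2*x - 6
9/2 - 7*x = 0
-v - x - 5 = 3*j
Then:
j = -2591/1176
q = 29/196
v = 379/392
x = 9/14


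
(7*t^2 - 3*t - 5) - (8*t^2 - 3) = -t^2 - 3*t - 2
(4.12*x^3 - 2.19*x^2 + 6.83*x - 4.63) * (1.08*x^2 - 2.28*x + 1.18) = 4.4496*x^5 - 11.7588*x^4 + 17.2312*x^3 - 23.157*x^2 + 18.6158*x - 5.4634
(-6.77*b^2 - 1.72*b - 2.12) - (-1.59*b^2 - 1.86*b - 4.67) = -5.18*b^2 + 0.14*b + 2.55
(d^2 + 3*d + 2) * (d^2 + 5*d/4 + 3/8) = d^4 + 17*d^3/4 + 49*d^2/8 + 29*d/8 + 3/4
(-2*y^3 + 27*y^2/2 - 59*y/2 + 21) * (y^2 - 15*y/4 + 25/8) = -2*y^5 + 21*y^4 - 691*y^3/8 + 2781*y^2/16 - 2735*y/16 + 525/8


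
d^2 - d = d*(d - 1)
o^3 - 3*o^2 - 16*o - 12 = (o - 6)*(o + 1)*(o + 2)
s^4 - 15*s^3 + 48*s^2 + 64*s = s*(s - 8)^2*(s + 1)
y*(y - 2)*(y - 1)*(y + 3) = y^4 - 7*y^2 + 6*y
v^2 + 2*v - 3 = (v - 1)*(v + 3)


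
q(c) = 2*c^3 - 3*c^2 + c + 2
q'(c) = 6*c^2 - 6*c + 1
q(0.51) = 2.00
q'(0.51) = -0.50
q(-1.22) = -7.32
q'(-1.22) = 17.25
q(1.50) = 3.50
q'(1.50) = 5.50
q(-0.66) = -0.54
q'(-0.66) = 7.57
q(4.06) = 90.46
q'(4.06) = 75.54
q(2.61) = 19.73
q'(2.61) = 26.21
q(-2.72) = -63.16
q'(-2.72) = 61.71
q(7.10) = 573.69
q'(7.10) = 260.86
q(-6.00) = -544.00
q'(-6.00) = 253.00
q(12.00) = 3038.00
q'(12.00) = 793.00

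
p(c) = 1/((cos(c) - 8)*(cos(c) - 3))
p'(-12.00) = -0.02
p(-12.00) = 0.06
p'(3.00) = 0.00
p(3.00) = 0.03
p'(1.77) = -0.02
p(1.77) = 0.04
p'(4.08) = 0.01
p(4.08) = 0.03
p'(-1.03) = 0.02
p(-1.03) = 0.05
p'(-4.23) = -0.01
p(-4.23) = 0.03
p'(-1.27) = 0.02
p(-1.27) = 0.05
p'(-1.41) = 0.02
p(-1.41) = 0.04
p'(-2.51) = 0.01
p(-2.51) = 0.03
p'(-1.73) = 0.02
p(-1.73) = 0.04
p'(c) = sin(c)/((cos(c) - 8)*(cos(c) - 3)^2) + sin(c)/((cos(c) - 8)^2*(cos(c) - 3)) = (2*cos(c) - 11)*sin(c)/((cos(c) - 8)^2*(cos(c) - 3)^2)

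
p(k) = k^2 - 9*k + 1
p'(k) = 2*k - 9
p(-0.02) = 1.18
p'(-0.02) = -9.04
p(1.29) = -8.95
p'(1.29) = -6.42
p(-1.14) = 12.56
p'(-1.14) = -11.28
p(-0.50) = 5.75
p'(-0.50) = -10.00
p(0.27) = -1.36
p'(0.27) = -8.46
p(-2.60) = 31.16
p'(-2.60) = -14.20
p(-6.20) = 95.24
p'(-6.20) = -21.40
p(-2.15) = 24.97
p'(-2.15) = -13.30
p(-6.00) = 91.00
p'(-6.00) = -21.00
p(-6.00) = 91.00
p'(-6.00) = -21.00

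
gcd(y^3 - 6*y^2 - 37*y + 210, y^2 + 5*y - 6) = y + 6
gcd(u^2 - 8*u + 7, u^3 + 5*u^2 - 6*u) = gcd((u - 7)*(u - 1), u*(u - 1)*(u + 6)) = u - 1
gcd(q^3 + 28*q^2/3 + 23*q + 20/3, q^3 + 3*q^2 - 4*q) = q + 4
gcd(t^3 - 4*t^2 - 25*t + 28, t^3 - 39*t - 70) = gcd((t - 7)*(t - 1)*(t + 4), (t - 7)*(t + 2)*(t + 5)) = t - 7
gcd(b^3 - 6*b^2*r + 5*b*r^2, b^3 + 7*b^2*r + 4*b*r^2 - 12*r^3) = -b + r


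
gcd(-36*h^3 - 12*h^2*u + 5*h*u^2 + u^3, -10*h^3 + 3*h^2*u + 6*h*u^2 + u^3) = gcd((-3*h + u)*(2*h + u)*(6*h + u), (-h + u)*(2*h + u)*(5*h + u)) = 2*h + u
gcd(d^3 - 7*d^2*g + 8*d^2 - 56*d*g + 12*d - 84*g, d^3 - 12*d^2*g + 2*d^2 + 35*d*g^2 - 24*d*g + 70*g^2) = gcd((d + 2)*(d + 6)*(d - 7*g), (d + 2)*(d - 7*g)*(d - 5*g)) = d^2 - 7*d*g + 2*d - 14*g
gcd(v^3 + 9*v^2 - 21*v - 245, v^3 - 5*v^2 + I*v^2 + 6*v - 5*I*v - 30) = v - 5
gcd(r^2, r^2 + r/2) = r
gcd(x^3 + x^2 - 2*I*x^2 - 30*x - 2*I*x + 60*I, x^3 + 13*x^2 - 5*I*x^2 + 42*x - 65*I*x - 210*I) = x + 6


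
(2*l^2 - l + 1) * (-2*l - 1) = -4*l^3 - l - 1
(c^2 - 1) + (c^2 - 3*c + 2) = 2*c^2 - 3*c + 1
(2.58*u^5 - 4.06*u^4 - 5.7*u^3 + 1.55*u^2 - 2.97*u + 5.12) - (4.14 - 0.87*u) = 2.58*u^5 - 4.06*u^4 - 5.7*u^3 + 1.55*u^2 - 2.1*u + 0.98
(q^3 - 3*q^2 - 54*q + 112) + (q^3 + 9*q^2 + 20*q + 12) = 2*q^3 + 6*q^2 - 34*q + 124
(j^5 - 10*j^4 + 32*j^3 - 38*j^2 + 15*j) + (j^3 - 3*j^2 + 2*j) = j^5 - 10*j^4 + 33*j^3 - 41*j^2 + 17*j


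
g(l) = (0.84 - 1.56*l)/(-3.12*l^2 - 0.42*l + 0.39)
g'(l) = (0.84 - 1.56*l)*(6.24*l + 0.42)/(-3.12*l^2 - 0.42*l + 0.39)^2 - 1.56/(-3.12*l^2 - 0.42*l + 0.39) = (-4.8672*l^2 + 5.2416*l - 0.2556)/(9.7344*l^4 + 2.6208*l^3 - 2.2572*l^2 - 0.3276*l + 0.1521)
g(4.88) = 0.09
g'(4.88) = -0.02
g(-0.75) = -1.91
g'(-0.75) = -6.28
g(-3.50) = -0.17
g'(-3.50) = -0.06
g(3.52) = 0.12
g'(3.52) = -0.03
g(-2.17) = -0.32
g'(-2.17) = -0.19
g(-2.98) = -0.21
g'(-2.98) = -0.09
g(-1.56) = -0.50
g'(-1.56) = -0.47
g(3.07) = 0.13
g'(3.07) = -0.03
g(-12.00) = -0.04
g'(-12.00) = -0.00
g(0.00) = 2.15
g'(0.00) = -1.68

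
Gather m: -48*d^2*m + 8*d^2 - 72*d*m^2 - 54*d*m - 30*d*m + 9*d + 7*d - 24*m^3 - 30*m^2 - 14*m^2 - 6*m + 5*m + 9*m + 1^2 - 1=8*d^2 + 16*d - 24*m^3 + m^2*(-72*d - 44) + m*(-48*d^2 - 84*d + 8)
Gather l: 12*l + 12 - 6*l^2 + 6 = -6*l^2 + 12*l + 18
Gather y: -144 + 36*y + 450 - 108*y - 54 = 252 - 72*y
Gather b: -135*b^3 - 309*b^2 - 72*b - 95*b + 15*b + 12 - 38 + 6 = -135*b^3 - 309*b^2 - 152*b - 20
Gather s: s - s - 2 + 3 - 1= 0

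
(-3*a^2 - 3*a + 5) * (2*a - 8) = -6*a^3 + 18*a^2 + 34*a - 40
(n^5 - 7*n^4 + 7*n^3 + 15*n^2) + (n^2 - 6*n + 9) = n^5 - 7*n^4 + 7*n^3 + 16*n^2 - 6*n + 9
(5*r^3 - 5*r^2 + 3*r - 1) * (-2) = -10*r^3 + 10*r^2 - 6*r + 2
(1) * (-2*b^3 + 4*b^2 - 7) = -2*b^3 + 4*b^2 - 7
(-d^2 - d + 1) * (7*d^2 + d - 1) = -7*d^4 - 8*d^3 + 7*d^2 + 2*d - 1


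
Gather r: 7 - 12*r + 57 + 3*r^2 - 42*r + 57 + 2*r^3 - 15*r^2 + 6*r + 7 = 2*r^3 - 12*r^2 - 48*r + 128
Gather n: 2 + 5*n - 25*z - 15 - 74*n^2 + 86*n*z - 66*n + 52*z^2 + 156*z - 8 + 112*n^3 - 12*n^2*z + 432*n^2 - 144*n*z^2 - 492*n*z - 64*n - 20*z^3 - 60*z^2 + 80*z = 112*n^3 + n^2*(358 - 12*z) + n*(-144*z^2 - 406*z - 125) - 20*z^3 - 8*z^2 + 211*z - 21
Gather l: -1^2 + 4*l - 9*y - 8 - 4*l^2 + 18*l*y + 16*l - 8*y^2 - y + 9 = -4*l^2 + l*(18*y + 20) - 8*y^2 - 10*y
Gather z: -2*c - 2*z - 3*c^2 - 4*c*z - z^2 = -3*c^2 - 2*c - z^2 + z*(-4*c - 2)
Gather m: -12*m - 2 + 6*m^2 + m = 6*m^2 - 11*m - 2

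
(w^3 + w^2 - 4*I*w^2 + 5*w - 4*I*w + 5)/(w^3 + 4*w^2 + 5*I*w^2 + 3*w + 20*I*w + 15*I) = (w^2 - 4*I*w + 5)/(w^2 + w*(3 + 5*I) + 15*I)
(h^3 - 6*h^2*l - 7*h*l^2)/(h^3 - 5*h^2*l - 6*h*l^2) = (h - 7*l)/(h - 6*l)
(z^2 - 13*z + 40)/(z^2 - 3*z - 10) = (z - 8)/(z + 2)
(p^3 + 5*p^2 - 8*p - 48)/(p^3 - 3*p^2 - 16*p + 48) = (p + 4)/(p - 4)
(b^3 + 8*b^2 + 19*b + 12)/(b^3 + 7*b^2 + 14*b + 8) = (b + 3)/(b + 2)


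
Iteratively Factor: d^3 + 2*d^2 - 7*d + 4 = (d - 1)*(d^2 + 3*d - 4) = (d - 1)*(d + 4)*(d - 1)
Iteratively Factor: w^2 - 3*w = (w)*(w - 3)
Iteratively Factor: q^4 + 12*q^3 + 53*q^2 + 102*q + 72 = (q + 3)*(q^3 + 9*q^2 + 26*q + 24) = (q + 3)*(q + 4)*(q^2 + 5*q + 6) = (q + 2)*(q + 3)*(q + 4)*(q + 3)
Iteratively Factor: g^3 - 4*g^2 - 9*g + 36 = (g - 4)*(g^2 - 9) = (g - 4)*(g + 3)*(g - 3)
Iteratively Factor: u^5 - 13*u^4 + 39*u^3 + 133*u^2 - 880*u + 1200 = (u - 5)*(u^4 - 8*u^3 - u^2 + 128*u - 240) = (u - 5)*(u - 3)*(u^3 - 5*u^2 - 16*u + 80) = (u - 5)*(u - 4)*(u - 3)*(u^2 - u - 20) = (u - 5)*(u - 4)*(u - 3)*(u + 4)*(u - 5)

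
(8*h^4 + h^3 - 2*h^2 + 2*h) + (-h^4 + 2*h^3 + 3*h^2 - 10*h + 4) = 7*h^4 + 3*h^3 + h^2 - 8*h + 4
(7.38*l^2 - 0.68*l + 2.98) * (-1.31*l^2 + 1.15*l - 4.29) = -9.6678*l^4 + 9.3778*l^3 - 36.346*l^2 + 6.3442*l - 12.7842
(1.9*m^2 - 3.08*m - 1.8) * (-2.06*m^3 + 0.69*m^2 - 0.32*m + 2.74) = -3.914*m^5 + 7.6558*m^4 + 0.9748*m^3 + 4.9496*m^2 - 7.8632*m - 4.932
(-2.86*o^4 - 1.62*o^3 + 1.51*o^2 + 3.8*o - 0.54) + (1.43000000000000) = -2.86*o^4 - 1.62*o^3 + 1.51*o^2 + 3.8*o + 0.89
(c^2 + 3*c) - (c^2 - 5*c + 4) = 8*c - 4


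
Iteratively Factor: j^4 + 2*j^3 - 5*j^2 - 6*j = (j)*(j^3 + 2*j^2 - 5*j - 6) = j*(j + 1)*(j^2 + j - 6) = j*(j + 1)*(j + 3)*(j - 2)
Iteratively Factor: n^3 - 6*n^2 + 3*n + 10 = (n - 5)*(n^2 - n - 2) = (n - 5)*(n - 2)*(n + 1)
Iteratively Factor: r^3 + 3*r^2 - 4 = (r - 1)*(r^2 + 4*r + 4) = (r - 1)*(r + 2)*(r + 2)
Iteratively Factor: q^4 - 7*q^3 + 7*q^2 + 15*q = (q + 1)*(q^3 - 8*q^2 + 15*q) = (q - 3)*(q + 1)*(q^2 - 5*q) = q*(q - 3)*(q + 1)*(q - 5)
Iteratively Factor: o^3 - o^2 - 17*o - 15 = (o + 3)*(o^2 - 4*o - 5) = (o - 5)*(o + 3)*(o + 1)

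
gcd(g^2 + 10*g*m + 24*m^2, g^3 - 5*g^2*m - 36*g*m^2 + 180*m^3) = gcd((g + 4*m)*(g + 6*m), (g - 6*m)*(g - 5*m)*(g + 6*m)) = g + 6*m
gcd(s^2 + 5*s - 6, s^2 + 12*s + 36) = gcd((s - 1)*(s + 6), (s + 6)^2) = s + 6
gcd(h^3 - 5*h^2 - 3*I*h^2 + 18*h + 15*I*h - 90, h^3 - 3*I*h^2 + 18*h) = h^2 - 3*I*h + 18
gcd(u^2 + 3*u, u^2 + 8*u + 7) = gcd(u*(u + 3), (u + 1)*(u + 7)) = 1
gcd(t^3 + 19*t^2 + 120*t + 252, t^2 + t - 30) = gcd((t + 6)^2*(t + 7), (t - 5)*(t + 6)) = t + 6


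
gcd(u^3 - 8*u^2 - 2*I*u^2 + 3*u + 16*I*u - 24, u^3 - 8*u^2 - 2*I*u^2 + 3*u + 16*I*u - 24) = u^3 + u^2*(-8 - 2*I) + u*(3 + 16*I) - 24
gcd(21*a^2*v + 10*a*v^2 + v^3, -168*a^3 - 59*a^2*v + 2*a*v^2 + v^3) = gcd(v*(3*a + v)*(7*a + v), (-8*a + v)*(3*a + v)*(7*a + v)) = 21*a^2 + 10*a*v + v^2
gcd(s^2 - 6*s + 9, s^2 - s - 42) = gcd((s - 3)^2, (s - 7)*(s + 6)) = 1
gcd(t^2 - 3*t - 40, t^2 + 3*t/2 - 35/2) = t + 5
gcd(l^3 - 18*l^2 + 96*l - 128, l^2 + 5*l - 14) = l - 2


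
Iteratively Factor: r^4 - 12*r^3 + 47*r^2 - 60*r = (r - 3)*(r^3 - 9*r^2 + 20*r) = (r - 5)*(r - 3)*(r^2 - 4*r) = (r - 5)*(r - 4)*(r - 3)*(r)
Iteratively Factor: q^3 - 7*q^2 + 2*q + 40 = (q - 4)*(q^2 - 3*q - 10) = (q - 5)*(q - 4)*(q + 2)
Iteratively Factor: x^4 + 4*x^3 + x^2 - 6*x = (x - 1)*(x^3 + 5*x^2 + 6*x) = (x - 1)*(x + 3)*(x^2 + 2*x) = x*(x - 1)*(x + 3)*(x + 2)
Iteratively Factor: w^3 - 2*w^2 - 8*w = (w + 2)*(w^2 - 4*w) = w*(w + 2)*(w - 4)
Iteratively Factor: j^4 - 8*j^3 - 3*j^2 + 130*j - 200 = (j - 2)*(j^3 - 6*j^2 - 15*j + 100) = (j - 5)*(j - 2)*(j^2 - j - 20) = (j - 5)*(j - 2)*(j + 4)*(j - 5)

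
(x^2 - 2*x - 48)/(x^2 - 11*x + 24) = (x + 6)/(x - 3)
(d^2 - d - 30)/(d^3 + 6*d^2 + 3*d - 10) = (d - 6)/(d^2 + d - 2)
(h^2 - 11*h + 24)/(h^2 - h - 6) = (h - 8)/(h + 2)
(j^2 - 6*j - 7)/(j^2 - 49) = (j + 1)/(j + 7)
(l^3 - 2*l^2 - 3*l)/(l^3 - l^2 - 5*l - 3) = l/(l + 1)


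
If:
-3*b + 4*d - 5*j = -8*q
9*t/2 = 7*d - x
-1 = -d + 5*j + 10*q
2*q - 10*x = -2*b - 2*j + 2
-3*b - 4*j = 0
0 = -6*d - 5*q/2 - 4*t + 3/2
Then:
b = 9008/153855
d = 3721/30771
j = -2252/51285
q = -10147/153855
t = 7226/30771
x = -6470/30771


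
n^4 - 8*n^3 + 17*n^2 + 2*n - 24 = (n - 4)*(n - 3)*(n - 2)*(n + 1)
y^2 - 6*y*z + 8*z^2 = (y - 4*z)*(y - 2*z)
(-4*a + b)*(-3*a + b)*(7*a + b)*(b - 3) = 84*a^3*b - 252*a^3 - 37*a^2*b^2 + 111*a^2*b + b^4 - 3*b^3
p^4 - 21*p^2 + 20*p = p*(p - 4)*(p - 1)*(p + 5)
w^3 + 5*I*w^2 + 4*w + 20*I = (w - 2*I)*(w + 2*I)*(w + 5*I)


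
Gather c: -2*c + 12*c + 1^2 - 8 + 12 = 10*c + 5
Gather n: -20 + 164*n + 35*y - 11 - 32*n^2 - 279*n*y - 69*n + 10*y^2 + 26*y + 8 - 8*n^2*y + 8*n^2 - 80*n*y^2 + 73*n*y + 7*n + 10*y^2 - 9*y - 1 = n^2*(-8*y - 24) + n*(-80*y^2 - 206*y + 102) + 20*y^2 + 52*y - 24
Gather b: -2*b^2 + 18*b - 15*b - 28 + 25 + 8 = -2*b^2 + 3*b + 5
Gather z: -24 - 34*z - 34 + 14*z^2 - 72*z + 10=14*z^2 - 106*z - 48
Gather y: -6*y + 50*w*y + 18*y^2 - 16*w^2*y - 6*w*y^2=y^2*(18 - 6*w) + y*(-16*w^2 + 50*w - 6)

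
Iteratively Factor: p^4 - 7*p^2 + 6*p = (p - 1)*(p^3 + p^2 - 6*p) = p*(p - 1)*(p^2 + p - 6) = p*(p - 2)*(p - 1)*(p + 3)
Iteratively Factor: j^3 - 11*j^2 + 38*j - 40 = (j - 4)*(j^2 - 7*j + 10) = (j - 4)*(j - 2)*(j - 5)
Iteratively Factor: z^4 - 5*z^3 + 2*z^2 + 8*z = (z + 1)*(z^3 - 6*z^2 + 8*z) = (z - 2)*(z + 1)*(z^2 - 4*z) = z*(z - 2)*(z + 1)*(z - 4)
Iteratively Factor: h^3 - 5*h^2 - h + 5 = (h - 5)*(h^2 - 1) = (h - 5)*(h + 1)*(h - 1)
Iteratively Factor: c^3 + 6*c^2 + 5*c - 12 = (c - 1)*(c^2 + 7*c + 12) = (c - 1)*(c + 3)*(c + 4)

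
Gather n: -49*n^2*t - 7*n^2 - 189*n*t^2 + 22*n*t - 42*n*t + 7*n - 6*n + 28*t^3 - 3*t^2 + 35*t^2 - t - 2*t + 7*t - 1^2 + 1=n^2*(-49*t - 7) + n*(-189*t^2 - 20*t + 1) + 28*t^3 + 32*t^2 + 4*t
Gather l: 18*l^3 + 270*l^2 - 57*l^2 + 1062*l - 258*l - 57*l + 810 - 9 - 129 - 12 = 18*l^3 + 213*l^2 + 747*l + 660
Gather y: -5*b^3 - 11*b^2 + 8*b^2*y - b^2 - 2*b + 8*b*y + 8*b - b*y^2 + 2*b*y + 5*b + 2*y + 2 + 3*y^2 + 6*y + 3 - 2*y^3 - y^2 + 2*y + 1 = -5*b^3 - 12*b^2 + 11*b - 2*y^3 + y^2*(2 - b) + y*(8*b^2 + 10*b + 10) + 6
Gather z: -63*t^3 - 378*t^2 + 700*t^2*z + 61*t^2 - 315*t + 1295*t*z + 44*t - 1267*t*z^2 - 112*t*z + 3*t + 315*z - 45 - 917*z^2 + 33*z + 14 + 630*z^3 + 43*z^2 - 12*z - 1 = -63*t^3 - 317*t^2 - 268*t + 630*z^3 + z^2*(-1267*t - 874) + z*(700*t^2 + 1183*t + 336) - 32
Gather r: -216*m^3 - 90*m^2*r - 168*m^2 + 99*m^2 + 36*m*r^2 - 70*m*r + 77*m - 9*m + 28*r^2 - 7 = -216*m^3 - 69*m^2 + 68*m + r^2*(36*m + 28) + r*(-90*m^2 - 70*m) - 7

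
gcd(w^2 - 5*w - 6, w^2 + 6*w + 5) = w + 1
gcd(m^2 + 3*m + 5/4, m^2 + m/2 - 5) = m + 5/2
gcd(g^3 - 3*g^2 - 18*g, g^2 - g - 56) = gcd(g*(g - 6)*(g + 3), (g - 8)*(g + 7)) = 1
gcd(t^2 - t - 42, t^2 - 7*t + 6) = 1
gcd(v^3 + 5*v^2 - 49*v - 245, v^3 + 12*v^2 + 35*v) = v^2 + 12*v + 35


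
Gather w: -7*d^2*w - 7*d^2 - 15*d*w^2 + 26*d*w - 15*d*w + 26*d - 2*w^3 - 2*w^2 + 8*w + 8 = -7*d^2 + 26*d - 2*w^3 + w^2*(-15*d - 2) + w*(-7*d^2 + 11*d + 8) + 8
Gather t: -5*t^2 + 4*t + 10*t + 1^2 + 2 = -5*t^2 + 14*t + 3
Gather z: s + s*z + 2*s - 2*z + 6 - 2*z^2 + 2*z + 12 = s*z + 3*s - 2*z^2 + 18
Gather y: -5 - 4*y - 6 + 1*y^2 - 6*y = y^2 - 10*y - 11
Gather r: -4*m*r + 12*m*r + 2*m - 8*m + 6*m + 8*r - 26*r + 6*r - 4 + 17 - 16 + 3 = r*(8*m - 12)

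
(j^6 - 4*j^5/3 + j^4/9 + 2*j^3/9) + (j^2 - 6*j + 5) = j^6 - 4*j^5/3 + j^4/9 + 2*j^3/9 + j^2 - 6*j + 5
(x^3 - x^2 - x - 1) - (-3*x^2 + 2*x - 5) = x^3 + 2*x^2 - 3*x + 4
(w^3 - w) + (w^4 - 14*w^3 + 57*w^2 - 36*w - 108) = w^4 - 13*w^3 + 57*w^2 - 37*w - 108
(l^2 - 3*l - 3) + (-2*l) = l^2 - 5*l - 3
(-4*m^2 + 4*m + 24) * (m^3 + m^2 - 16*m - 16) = -4*m^5 + 92*m^3 + 24*m^2 - 448*m - 384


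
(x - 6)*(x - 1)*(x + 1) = x^3 - 6*x^2 - x + 6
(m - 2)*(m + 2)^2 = m^3 + 2*m^2 - 4*m - 8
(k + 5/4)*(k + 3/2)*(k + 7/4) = k^3 + 9*k^2/2 + 107*k/16 + 105/32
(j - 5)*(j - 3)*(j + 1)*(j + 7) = j^4 - 42*j^2 + 64*j + 105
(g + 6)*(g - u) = g^2 - g*u + 6*g - 6*u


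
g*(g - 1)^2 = g^3 - 2*g^2 + g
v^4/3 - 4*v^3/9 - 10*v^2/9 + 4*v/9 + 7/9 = (v/3 + 1/3)*(v - 7/3)*(v - 1)*(v + 1)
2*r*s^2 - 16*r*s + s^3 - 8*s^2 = s*(2*r + s)*(s - 8)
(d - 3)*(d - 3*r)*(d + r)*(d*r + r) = d^4*r - 2*d^3*r^2 - 2*d^3*r - 3*d^2*r^3 + 4*d^2*r^2 - 3*d^2*r + 6*d*r^3 + 6*d*r^2 + 9*r^3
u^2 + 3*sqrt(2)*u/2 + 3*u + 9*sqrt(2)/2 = (u + 3)*(u + 3*sqrt(2)/2)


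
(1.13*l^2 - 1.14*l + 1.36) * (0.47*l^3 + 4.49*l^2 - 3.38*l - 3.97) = 0.5311*l^5 + 4.5379*l^4 - 8.2988*l^3 + 5.4735*l^2 - 0.0709999999999997*l - 5.3992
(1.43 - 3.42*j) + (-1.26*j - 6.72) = -4.68*j - 5.29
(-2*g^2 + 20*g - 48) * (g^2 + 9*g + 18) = -2*g^4 + 2*g^3 + 96*g^2 - 72*g - 864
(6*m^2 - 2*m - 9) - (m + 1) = 6*m^2 - 3*m - 10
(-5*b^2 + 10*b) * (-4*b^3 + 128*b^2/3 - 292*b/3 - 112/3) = 20*b^5 - 760*b^4/3 + 2740*b^3/3 - 2360*b^2/3 - 1120*b/3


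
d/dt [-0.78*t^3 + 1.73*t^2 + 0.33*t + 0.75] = -2.34*t^2 + 3.46*t + 0.33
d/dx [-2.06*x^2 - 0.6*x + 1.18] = -4.12*x - 0.6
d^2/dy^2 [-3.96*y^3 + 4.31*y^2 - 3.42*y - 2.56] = 8.62 - 23.76*y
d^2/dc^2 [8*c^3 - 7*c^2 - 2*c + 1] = 48*c - 14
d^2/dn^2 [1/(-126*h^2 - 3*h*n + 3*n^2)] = 2*(-42*h^2 - h*n + n^2 - (h - 2*n)^2)/(3*(42*h^2 + h*n - n^2)^3)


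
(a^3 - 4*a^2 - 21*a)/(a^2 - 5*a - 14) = a*(a + 3)/(a + 2)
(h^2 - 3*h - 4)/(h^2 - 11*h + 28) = (h + 1)/(h - 7)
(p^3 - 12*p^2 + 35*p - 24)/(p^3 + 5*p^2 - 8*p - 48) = (p^2 - 9*p + 8)/(p^2 + 8*p + 16)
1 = 1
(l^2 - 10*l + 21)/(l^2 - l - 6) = (l - 7)/(l + 2)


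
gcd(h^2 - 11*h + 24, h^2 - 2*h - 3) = h - 3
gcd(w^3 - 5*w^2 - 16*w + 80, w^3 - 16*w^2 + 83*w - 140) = w^2 - 9*w + 20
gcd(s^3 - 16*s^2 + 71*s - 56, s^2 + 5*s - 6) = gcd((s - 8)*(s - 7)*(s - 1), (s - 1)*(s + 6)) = s - 1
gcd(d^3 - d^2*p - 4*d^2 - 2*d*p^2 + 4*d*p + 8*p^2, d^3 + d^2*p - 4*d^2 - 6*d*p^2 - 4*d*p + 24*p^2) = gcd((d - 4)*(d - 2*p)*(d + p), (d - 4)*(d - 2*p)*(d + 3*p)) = -d^2 + 2*d*p + 4*d - 8*p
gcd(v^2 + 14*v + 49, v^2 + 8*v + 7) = v + 7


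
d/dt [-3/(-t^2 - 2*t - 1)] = 6*(-t - 1)/(t^2 + 2*t + 1)^2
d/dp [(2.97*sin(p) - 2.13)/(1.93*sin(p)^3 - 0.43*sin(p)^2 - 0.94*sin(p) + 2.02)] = (-11.4642*sin(p)^3 + 13.6098*sin(p)^2 - 1.8318*sin(p) + 3.9972)*cos(p)/(3.7249*sin(p)^6 - 1.6598*sin(p)^5 - 3.4435*sin(p)^4 + 8.6056*sin(p)^3 - 0.8536*sin(p)^2 - 3.7976*sin(p) + 4.0804)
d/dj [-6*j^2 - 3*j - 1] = -12*j - 3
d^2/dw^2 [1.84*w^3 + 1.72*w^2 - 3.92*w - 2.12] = 11.04*w + 3.44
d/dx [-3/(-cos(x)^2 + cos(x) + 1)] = 3*(2*cos(x) - 1)*sin(x)/(sin(x)^2 + cos(x))^2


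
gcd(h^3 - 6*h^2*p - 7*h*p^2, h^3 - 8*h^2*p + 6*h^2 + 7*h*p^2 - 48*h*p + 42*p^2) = -h + 7*p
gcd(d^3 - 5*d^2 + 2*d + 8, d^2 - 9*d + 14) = d - 2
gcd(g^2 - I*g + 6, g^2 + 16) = 1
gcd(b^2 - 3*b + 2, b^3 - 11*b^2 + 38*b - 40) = b - 2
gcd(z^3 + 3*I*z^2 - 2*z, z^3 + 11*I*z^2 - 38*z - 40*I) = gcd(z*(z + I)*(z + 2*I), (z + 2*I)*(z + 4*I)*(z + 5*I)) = z + 2*I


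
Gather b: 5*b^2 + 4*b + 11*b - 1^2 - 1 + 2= 5*b^2 + 15*b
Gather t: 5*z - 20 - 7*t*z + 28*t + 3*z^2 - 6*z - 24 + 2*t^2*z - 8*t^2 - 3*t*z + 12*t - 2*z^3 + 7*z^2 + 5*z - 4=t^2*(2*z - 8) + t*(40 - 10*z) - 2*z^3 + 10*z^2 + 4*z - 48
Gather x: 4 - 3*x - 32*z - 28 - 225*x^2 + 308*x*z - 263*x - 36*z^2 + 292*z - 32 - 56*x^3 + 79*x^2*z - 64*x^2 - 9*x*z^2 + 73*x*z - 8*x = -56*x^3 + x^2*(79*z - 289) + x*(-9*z^2 + 381*z - 274) - 36*z^2 + 260*z - 56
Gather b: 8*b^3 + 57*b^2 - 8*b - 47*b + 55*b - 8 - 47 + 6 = 8*b^3 + 57*b^2 - 49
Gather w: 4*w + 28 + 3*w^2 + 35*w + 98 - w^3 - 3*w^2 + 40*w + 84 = -w^3 + 79*w + 210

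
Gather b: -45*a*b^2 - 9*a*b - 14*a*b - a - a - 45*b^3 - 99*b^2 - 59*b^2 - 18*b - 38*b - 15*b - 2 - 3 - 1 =-2*a - 45*b^3 + b^2*(-45*a - 158) + b*(-23*a - 71) - 6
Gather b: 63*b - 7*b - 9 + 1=56*b - 8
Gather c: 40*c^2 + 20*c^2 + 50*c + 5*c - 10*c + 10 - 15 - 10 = 60*c^2 + 45*c - 15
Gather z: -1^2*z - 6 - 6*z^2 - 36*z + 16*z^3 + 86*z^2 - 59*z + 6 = 16*z^3 + 80*z^2 - 96*z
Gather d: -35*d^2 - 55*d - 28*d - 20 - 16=-35*d^2 - 83*d - 36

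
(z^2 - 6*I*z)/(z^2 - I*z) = (z - 6*I)/(z - I)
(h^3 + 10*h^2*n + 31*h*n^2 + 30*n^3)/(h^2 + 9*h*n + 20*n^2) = (h^2 + 5*h*n + 6*n^2)/(h + 4*n)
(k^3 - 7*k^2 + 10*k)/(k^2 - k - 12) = k*(-k^2 + 7*k - 10)/(-k^2 + k + 12)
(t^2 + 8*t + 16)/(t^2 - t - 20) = (t + 4)/(t - 5)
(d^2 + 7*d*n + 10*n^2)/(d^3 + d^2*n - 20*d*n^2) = (d + 2*n)/(d*(d - 4*n))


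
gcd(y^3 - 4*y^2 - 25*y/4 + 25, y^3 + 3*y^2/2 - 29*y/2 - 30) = y^2 - 3*y/2 - 10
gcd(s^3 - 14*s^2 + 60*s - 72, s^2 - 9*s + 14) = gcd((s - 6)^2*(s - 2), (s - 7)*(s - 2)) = s - 2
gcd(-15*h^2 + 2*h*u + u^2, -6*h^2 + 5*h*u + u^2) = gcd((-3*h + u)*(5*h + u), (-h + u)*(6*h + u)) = 1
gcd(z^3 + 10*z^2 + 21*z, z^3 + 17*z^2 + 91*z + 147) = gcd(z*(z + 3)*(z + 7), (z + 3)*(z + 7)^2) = z^2 + 10*z + 21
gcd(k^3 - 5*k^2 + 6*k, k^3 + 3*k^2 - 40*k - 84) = 1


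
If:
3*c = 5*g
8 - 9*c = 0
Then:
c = 8/9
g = 8/15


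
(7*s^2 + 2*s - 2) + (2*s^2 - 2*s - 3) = 9*s^2 - 5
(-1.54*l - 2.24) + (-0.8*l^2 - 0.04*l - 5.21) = -0.8*l^2 - 1.58*l - 7.45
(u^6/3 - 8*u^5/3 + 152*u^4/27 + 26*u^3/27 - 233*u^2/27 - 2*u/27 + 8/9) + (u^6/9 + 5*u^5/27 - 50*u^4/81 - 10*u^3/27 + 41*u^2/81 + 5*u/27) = 4*u^6/9 - 67*u^5/27 + 406*u^4/81 + 16*u^3/27 - 658*u^2/81 + u/9 + 8/9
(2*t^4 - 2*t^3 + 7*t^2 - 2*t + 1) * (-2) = -4*t^4 + 4*t^3 - 14*t^2 + 4*t - 2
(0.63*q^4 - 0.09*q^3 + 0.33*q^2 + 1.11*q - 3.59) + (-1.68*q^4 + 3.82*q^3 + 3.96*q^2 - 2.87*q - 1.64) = -1.05*q^4 + 3.73*q^3 + 4.29*q^2 - 1.76*q - 5.23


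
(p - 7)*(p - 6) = p^2 - 13*p + 42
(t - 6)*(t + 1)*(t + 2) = t^3 - 3*t^2 - 16*t - 12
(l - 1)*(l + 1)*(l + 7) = l^3 + 7*l^2 - l - 7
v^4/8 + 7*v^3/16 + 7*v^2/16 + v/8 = v*(v/4 + 1/4)*(v/2 + 1)*(v + 1/2)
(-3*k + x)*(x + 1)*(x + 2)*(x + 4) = -3*k*x^3 - 21*k*x^2 - 42*k*x - 24*k + x^4 + 7*x^3 + 14*x^2 + 8*x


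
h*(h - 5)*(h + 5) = h^3 - 25*h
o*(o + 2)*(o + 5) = o^3 + 7*o^2 + 10*o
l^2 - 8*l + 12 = (l - 6)*(l - 2)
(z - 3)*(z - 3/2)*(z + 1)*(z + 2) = z^4 - 3*z^3/2 - 7*z^2 + 9*z/2 + 9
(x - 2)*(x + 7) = x^2 + 5*x - 14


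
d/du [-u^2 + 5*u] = 5 - 2*u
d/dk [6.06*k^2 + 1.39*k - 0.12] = 12.12*k + 1.39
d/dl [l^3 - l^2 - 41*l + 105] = 3*l^2 - 2*l - 41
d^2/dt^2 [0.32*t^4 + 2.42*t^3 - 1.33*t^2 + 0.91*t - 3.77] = 3.84*t^2 + 14.52*t - 2.66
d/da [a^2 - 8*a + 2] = 2*a - 8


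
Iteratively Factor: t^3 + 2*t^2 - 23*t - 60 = (t + 4)*(t^2 - 2*t - 15) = (t + 3)*(t + 4)*(t - 5)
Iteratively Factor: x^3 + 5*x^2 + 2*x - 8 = (x - 1)*(x^2 + 6*x + 8) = (x - 1)*(x + 4)*(x + 2)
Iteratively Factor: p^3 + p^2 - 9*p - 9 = (p - 3)*(p^2 + 4*p + 3) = (p - 3)*(p + 1)*(p + 3)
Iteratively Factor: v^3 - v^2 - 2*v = (v - 2)*(v^2 + v) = (v - 2)*(v + 1)*(v)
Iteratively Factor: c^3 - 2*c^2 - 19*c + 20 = (c + 4)*(c^2 - 6*c + 5) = (c - 5)*(c + 4)*(c - 1)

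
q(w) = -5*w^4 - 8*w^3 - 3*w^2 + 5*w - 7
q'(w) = -20*w^3 - 24*w^2 - 6*w + 5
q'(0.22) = 2.31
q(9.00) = -38842.00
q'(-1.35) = 18.57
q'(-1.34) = 18.07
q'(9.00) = -16573.00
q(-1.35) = -16.14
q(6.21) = -9443.46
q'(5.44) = -3957.67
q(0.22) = -6.14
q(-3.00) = -238.00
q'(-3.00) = 347.00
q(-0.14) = -7.74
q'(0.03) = 4.80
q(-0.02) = -7.10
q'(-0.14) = 5.42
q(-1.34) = -15.96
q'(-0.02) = 5.11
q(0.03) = -6.85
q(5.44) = -5735.40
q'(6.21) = -5747.46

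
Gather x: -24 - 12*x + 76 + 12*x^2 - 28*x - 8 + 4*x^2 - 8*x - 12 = 16*x^2 - 48*x + 32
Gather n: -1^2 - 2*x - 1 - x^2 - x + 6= -x^2 - 3*x + 4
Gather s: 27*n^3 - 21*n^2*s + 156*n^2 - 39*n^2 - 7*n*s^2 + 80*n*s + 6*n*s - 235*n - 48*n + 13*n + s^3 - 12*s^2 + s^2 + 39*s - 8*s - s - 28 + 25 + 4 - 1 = 27*n^3 + 117*n^2 - 270*n + s^3 + s^2*(-7*n - 11) + s*(-21*n^2 + 86*n + 30)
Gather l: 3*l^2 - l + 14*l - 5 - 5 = 3*l^2 + 13*l - 10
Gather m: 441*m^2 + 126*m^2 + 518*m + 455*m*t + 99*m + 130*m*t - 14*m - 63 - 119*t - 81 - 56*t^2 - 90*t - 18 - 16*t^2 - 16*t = 567*m^2 + m*(585*t + 603) - 72*t^2 - 225*t - 162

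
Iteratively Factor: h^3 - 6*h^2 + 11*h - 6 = (h - 1)*(h^2 - 5*h + 6) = (h - 3)*(h - 1)*(h - 2)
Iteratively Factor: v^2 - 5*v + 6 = (v - 3)*(v - 2)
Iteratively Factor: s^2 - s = (s - 1)*(s)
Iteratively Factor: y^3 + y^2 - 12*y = (y)*(y^2 + y - 12) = y*(y + 4)*(y - 3)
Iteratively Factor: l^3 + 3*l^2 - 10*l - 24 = (l - 3)*(l^2 + 6*l + 8) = (l - 3)*(l + 2)*(l + 4)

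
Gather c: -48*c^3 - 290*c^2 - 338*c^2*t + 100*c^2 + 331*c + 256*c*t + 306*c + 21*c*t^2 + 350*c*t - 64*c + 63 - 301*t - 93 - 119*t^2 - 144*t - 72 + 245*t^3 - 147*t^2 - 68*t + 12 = -48*c^3 + c^2*(-338*t - 190) + c*(21*t^2 + 606*t + 573) + 245*t^3 - 266*t^2 - 513*t - 90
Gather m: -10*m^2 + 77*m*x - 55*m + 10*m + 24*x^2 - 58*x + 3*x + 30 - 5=-10*m^2 + m*(77*x - 45) + 24*x^2 - 55*x + 25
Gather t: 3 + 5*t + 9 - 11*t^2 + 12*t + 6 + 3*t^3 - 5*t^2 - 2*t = 3*t^3 - 16*t^2 + 15*t + 18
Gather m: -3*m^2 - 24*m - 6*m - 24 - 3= -3*m^2 - 30*m - 27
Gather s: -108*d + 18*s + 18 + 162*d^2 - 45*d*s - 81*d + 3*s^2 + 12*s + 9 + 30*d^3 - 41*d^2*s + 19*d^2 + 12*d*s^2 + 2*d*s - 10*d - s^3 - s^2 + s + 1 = 30*d^3 + 181*d^2 - 199*d - s^3 + s^2*(12*d + 2) + s*(-41*d^2 - 43*d + 31) + 28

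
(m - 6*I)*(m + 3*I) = m^2 - 3*I*m + 18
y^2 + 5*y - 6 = (y - 1)*(y + 6)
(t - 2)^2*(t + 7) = t^3 + 3*t^2 - 24*t + 28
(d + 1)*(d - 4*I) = d^2 + d - 4*I*d - 4*I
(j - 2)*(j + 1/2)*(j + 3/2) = j^3 - 13*j/4 - 3/2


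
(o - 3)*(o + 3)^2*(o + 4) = o^4 + 7*o^3 + 3*o^2 - 63*o - 108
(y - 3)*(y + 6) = y^2 + 3*y - 18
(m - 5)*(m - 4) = m^2 - 9*m + 20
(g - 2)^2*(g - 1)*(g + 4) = g^4 - g^3 - 12*g^2 + 28*g - 16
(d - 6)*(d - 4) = d^2 - 10*d + 24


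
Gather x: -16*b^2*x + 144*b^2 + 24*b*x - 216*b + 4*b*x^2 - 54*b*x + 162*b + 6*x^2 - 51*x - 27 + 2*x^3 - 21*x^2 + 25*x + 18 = 144*b^2 - 54*b + 2*x^3 + x^2*(4*b - 15) + x*(-16*b^2 - 30*b - 26) - 9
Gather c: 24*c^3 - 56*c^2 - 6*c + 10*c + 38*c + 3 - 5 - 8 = 24*c^3 - 56*c^2 + 42*c - 10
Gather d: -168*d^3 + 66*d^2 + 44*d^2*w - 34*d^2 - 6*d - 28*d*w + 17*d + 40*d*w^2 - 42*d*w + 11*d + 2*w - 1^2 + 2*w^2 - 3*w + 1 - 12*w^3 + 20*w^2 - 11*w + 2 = -168*d^3 + d^2*(44*w + 32) + d*(40*w^2 - 70*w + 22) - 12*w^3 + 22*w^2 - 12*w + 2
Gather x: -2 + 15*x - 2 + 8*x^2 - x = 8*x^2 + 14*x - 4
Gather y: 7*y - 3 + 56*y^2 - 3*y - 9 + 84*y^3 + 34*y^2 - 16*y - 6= 84*y^3 + 90*y^2 - 12*y - 18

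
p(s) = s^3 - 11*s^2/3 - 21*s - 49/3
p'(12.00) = 323.00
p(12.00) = 931.67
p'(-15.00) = 764.00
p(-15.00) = -3901.33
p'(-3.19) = 32.92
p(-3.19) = -19.12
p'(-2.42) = 14.32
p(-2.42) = -1.16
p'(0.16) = -22.10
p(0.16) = -19.78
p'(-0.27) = -18.80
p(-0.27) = -10.95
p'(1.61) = -25.03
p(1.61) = -55.47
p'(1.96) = -23.85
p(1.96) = -64.05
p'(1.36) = -25.42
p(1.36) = -49.16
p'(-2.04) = 6.44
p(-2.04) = 2.76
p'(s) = 3*s^2 - 22*s/3 - 21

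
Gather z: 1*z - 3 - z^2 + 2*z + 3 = -z^2 + 3*z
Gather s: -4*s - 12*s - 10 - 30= -16*s - 40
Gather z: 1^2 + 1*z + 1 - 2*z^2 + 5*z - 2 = -2*z^2 + 6*z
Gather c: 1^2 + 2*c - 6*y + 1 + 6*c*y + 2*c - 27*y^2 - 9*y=c*(6*y + 4) - 27*y^2 - 15*y + 2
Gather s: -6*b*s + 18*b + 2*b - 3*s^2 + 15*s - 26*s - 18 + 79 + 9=20*b - 3*s^2 + s*(-6*b - 11) + 70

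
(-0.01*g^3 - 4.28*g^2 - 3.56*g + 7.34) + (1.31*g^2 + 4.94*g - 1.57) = -0.01*g^3 - 2.97*g^2 + 1.38*g + 5.77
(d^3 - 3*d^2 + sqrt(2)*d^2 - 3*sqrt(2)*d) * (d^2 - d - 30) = d^5 - 4*d^4 + sqrt(2)*d^4 - 27*d^3 - 4*sqrt(2)*d^3 - 27*sqrt(2)*d^2 + 90*d^2 + 90*sqrt(2)*d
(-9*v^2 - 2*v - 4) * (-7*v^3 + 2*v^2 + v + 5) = 63*v^5 - 4*v^4 + 15*v^3 - 55*v^2 - 14*v - 20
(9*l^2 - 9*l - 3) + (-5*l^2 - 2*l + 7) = 4*l^2 - 11*l + 4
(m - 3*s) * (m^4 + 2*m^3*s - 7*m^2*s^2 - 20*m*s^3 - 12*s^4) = m^5 - m^4*s - 13*m^3*s^2 + m^2*s^3 + 48*m*s^4 + 36*s^5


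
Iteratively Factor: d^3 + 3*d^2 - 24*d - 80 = (d + 4)*(d^2 - d - 20) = (d + 4)^2*(d - 5)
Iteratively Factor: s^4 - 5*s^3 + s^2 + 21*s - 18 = (s + 2)*(s^3 - 7*s^2 + 15*s - 9) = (s - 3)*(s + 2)*(s^2 - 4*s + 3) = (s - 3)*(s - 1)*(s + 2)*(s - 3)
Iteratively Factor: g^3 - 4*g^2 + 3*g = (g)*(g^2 - 4*g + 3) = g*(g - 1)*(g - 3)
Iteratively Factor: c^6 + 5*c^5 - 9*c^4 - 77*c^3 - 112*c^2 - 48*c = (c + 1)*(c^5 + 4*c^4 - 13*c^3 - 64*c^2 - 48*c) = (c - 4)*(c + 1)*(c^4 + 8*c^3 + 19*c^2 + 12*c) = (c - 4)*(c + 1)*(c + 4)*(c^3 + 4*c^2 + 3*c) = c*(c - 4)*(c + 1)*(c + 4)*(c^2 + 4*c + 3) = c*(c - 4)*(c + 1)*(c + 3)*(c + 4)*(c + 1)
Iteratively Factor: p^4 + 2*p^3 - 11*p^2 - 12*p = (p - 3)*(p^3 + 5*p^2 + 4*p) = p*(p - 3)*(p^2 + 5*p + 4) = p*(p - 3)*(p + 4)*(p + 1)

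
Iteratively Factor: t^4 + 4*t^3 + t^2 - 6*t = (t)*(t^3 + 4*t^2 + t - 6) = t*(t + 3)*(t^2 + t - 2) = t*(t + 2)*(t + 3)*(t - 1)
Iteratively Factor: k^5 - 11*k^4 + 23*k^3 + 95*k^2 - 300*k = (k - 4)*(k^4 - 7*k^3 - 5*k^2 + 75*k) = (k - 5)*(k - 4)*(k^3 - 2*k^2 - 15*k) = k*(k - 5)*(k - 4)*(k^2 - 2*k - 15) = k*(k - 5)^2*(k - 4)*(k + 3)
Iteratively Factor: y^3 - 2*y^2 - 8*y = (y)*(y^2 - 2*y - 8) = y*(y - 4)*(y + 2)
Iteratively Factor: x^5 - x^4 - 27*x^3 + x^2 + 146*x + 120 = (x + 2)*(x^4 - 3*x^3 - 21*x^2 + 43*x + 60) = (x + 1)*(x + 2)*(x^3 - 4*x^2 - 17*x + 60) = (x - 3)*(x + 1)*(x + 2)*(x^2 - x - 20) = (x - 5)*(x - 3)*(x + 1)*(x + 2)*(x + 4)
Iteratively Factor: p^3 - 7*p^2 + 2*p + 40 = (p + 2)*(p^2 - 9*p + 20) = (p - 5)*(p + 2)*(p - 4)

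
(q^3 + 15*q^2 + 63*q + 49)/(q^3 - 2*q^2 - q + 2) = (q^2 + 14*q + 49)/(q^2 - 3*q + 2)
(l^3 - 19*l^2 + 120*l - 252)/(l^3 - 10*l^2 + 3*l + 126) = (l - 6)/(l + 3)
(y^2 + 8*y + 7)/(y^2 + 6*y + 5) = (y + 7)/(y + 5)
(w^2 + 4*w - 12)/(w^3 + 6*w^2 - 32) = (w + 6)/(w^2 + 8*w + 16)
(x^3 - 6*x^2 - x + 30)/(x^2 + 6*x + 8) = (x^2 - 8*x + 15)/(x + 4)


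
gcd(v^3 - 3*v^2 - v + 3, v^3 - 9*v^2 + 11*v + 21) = v^2 - 2*v - 3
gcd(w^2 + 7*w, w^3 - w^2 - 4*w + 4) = 1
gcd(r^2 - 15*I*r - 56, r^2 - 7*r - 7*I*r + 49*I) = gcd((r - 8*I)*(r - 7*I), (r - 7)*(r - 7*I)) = r - 7*I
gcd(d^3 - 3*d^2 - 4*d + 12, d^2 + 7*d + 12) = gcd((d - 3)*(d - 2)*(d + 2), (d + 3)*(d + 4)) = 1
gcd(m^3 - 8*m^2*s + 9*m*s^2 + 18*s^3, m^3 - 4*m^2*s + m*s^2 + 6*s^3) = -m^2 + 2*m*s + 3*s^2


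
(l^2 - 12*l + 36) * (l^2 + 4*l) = l^4 - 8*l^3 - 12*l^2 + 144*l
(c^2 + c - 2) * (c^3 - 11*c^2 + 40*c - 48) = c^5 - 10*c^4 + 27*c^3 + 14*c^2 - 128*c + 96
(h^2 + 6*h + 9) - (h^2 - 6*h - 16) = 12*h + 25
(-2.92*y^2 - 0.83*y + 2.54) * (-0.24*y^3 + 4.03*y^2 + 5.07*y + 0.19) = 0.7008*y^5 - 11.5684*y^4 - 18.7589*y^3 + 5.4733*y^2 + 12.7201*y + 0.4826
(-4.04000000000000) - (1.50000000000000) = -5.54000000000000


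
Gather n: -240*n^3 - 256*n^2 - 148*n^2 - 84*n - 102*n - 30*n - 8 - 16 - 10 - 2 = -240*n^3 - 404*n^2 - 216*n - 36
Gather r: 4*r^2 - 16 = 4*r^2 - 16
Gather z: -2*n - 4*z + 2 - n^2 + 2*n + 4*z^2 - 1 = -n^2 + 4*z^2 - 4*z + 1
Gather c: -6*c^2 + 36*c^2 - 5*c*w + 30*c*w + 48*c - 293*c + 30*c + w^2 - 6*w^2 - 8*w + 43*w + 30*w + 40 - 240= 30*c^2 + c*(25*w - 215) - 5*w^2 + 65*w - 200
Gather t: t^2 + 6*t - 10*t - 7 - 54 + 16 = t^2 - 4*t - 45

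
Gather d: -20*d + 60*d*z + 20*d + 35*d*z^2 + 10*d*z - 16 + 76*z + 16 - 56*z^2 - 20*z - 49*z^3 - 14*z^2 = d*(35*z^2 + 70*z) - 49*z^3 - 70*z^2 + 56*z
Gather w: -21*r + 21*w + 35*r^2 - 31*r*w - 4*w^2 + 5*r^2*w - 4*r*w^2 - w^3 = 35*r^2 - 21*r - w^3 + w^2*(-4*r - 4) + w*(5*r^2 - 31*r + 21)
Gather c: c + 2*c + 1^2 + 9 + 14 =3*c + 24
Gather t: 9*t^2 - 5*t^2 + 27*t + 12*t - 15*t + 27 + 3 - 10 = 4*t^2 + 24*t + 20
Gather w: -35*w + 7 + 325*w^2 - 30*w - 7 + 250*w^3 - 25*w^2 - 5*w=250*w^3 + 300*w^2 - 70*w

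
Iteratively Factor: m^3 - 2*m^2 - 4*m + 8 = (m - 2)*(m^2 - 4) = (m - 2)*(m + 2)*(m - 2)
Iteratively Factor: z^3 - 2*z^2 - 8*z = (z)*(z^2 - 2*z - 8) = z*(z - 4)*(z + 2)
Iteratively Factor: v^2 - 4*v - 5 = (v + 1)*(v - 5)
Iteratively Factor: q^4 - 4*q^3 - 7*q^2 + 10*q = (q)*(q^3 - 4*q^2 - 7*q + 10) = q*(q - 1)*(q^2 - 3*q - 10) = q*(q - 5)*(q - 1)*(q + 2)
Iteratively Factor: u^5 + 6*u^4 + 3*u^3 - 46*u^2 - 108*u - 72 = (u + 2)*(u^4 + 4*u^3 - 5*u^2 - 36*u - 36) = (u + 2)*(u + 3)*(u^3 + u^2 - 8*u - 12) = (u - 3)*(u + 2)*(u + 3)*(u^2 + 4*u + 4) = (u - 3)*(u + 2)^2*(u + 3)*(u + 2)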